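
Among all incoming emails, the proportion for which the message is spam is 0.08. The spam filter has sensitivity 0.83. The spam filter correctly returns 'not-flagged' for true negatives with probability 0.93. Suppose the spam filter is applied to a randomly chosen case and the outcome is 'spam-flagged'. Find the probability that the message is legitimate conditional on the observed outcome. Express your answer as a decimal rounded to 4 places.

P(¬H | E) ≈ 0.4924

Write H for 'the message is spam'. Prior odds H:¬H = 0.08/0.92 = 0.086957. For the 'spam-flagged' outcome, the likelihood ratio is 0.83/0.07 = 11.857.
Posterior odds = 0.086957 × 11.857 = 1.0311, so P(H|E) = 1.0311/(1+1.0311) = 0.5076. Then P(¬H|E) = 1 − 0.5076 = 0.4924.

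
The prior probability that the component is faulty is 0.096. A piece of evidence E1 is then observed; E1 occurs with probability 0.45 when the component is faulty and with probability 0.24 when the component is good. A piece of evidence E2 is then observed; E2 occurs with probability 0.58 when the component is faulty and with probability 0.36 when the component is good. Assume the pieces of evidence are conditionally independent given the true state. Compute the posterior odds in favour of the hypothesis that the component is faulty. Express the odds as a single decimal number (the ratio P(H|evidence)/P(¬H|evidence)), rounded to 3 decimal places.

Posterior odds ≈ 0.321

Prior odds = 0.096/(1−0.096) = 0.10619.
Likelihood ratio for E1 = 0.45/0.24 = 1.8750.
Likelihood ratio for E2 = 0.58/0.36 = 1.6111.
Posterior odds = prior odds × LR₁ × LR₂ = 0.32080.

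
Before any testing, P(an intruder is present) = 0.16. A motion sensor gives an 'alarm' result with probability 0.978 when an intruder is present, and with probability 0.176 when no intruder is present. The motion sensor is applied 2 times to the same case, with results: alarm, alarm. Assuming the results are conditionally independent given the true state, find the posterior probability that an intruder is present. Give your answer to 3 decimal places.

With H the event that an intruder is present, the joint likelihood of the observed sequence is P(data|H) = 0.978·0.978 = 0.95648 and P(data|¬H) = 0.176·0.176 = 0.030976.
Bayes: P(H|data) = 0.16·0.95648 / (0.16·0.95648 + 0.84·0.030976) = 0.15304/0.17906 = 0.8547.

Posterior P(H) ≈ 0.855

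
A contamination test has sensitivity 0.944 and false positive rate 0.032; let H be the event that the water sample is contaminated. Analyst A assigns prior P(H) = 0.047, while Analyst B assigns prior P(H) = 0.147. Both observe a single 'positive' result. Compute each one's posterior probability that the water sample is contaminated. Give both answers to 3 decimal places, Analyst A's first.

Analyst A: 0.593; Analyst B: 0.836

P('+'|H) = 0.944, P('+'|¬H) = 0.032.
Analyst A: numerator 0.944·0.047 = 0.044368; evidence = 0.044368+0.032·0.953 = 0.074864; posterior = 0.593.
Analyst B: numerator 0.944·0.147 = 0.13877; evidence = 0.13877+0.032·0.853 = 0.16606; posterior = 0.836.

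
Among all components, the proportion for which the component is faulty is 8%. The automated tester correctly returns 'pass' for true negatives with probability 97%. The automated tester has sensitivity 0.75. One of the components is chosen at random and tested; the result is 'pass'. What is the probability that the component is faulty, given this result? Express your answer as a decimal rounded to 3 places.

P(H | E) ≈ 0.022

Let H be the event that the component is faulty. P(H) = 0.08, so P(¬H) = 0.92. With E the 'pass' result, P(E|H) = 0.25 and P(E|¬H) = 0.97.
P(E) = 0.25·0.08 + 0.97·0.92 = 0.020000 + 0.89240 = 0.91240.
By Bayes' theorem, P(H|E) = 0.020000 / 0.91240 = 0.022.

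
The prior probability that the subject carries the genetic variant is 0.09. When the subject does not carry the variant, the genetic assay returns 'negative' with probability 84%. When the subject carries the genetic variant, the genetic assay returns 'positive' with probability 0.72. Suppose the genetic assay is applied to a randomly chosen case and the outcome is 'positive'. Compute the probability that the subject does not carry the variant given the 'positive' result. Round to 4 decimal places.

P(¬H | E) ≈ 0.6920

Let H be the event that the subject carries the genetic variant. P(H) = 0.09, so P(¬H) = 0.91. With E the 'positive' result, P(E|H) = 0.72 and P(E|¬H) = 0.16.
P(E) = 0.72·0.09 + 0.16·0.91 = 0.064800 + 0.14560 = 0.21040.
By Bayes' theorem, P(H|E) = 0.064800 / 0.21040 = 0.3080. Hence P(¬H|E) = 1 − 0.3080 = 0.6920.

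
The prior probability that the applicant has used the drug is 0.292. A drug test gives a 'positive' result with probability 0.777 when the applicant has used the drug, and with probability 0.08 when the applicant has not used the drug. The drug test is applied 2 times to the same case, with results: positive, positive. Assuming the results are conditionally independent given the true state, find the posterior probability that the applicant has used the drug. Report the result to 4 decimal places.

Posterior P(H) ≈ 0.9749

Let H be the event that the applicant has used the drug; start with P(H) = 0.292. P('positive'|H) = 0.777, P('positive'|¬H) = 0.08.
Update on result 1 ('positive'): P(H) ← 0.777·0.2920 / (0.777·0.2920 + 0.08·0.7080) = 0.22688/0.28352 = 0.8002.
Update on result 2 ('positive'): P(H) ← 0.777·0.8002 / (0.777·0.8002 + 0.08·0.1998) = 0.62178/0.63776 = 0.9749.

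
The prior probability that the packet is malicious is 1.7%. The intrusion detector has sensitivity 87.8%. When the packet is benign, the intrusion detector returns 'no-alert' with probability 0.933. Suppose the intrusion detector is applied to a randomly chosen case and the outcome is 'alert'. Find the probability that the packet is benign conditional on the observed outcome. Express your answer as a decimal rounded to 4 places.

Let H be the event that the packet is malicious. P(H) = 0.017, so P(¬H) = 0.983. With E the 'alert' result, P(E|H) = 0.878 and P(E|¬H) = 0.067.
P(E) = 0.878·0.017 + 0.067·0.983 = 0.014926 + 0.065861 = 0.080787.
By Bayes' theorem, P(H|E) = 0.014926 / 0.080787 = 0.1848. Hence P(¬H|E) = 1 − 0.1848 = 0.8152.

P(¬H | E) ≈ 0.8152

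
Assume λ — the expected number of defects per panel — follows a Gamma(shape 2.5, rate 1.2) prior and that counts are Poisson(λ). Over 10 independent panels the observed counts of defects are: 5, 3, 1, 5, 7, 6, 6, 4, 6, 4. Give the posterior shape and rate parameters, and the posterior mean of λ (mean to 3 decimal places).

Posterior: Gamma(shape=49.5, rate=11.2); mean ≈ 4.420

The Poisson likelihood adds the total count to the shape and the number of exposure periods to the rate. Here ∑xᵢ = 47 and n = 10, so shape 2.5→49.5 and rate 1.2→11.2.
Posterior mean = shape/rate = 49.5/11.2 = 4.420.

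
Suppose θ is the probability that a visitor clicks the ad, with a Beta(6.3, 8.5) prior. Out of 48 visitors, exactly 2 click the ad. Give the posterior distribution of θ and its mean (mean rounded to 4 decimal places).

The binomial likelihood is conjugate to the Beta prior: with 2 successes and 46 failures, the posterior is Beta(6.3+2, 8.5+46) = Beta(8.3, 54.5).
E[θ | data] = 8.3/(8.3+54.5) = 0.1322.

Posterior: Beta(8.3, 54.5); mean ≈ 0.1322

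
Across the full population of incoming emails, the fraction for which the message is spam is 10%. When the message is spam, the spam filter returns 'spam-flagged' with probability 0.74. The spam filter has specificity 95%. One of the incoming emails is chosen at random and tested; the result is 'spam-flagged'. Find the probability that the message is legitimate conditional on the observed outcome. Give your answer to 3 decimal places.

P(¬H | E) ≈ 0.378

Write H for 'the message is spam'. Prior odds H:¬H = 0.1/0.9 = 0.11111. For the 'spam-flagged' outcome, the likelihood ratio is 0.74/0.05 = 14.800.
Posterior odds = 0.11111 × 14.800 = 1.6444, so P(H|E) = 1.6444/(1+1.6444) = 0.622. Then P(¬H|E) = 1 − 0.622 = 0.378.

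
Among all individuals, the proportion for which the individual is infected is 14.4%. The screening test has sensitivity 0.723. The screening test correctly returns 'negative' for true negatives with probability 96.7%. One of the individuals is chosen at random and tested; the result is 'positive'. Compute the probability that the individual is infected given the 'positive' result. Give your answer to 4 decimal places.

Write H for 'the individual is infected'. Prior odds H:¬H = 0.144/0.856 = 0.16822. For the 'positive' outcome, the likelihood ratio is 0.723/0.033 = 21.909.
Posterior odds = 0.16822 × 21.909 = 3.6856, so P(H|E) = 3.6856/(1+3.6856) = 0.7866.

P(H | E) ≈ 0.7866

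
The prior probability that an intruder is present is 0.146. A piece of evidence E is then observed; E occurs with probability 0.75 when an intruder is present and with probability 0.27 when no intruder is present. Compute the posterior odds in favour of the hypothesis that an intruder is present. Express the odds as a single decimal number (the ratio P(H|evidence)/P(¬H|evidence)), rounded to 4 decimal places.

Prior odds = 0.146/(1−0.146) = 0.17096.
Likelihood ratio for E = 0.75/0.27 = 2.7778.
Posterior odds = prior odds × LR = 0.47489.

Posterior odds ≈ 0.4749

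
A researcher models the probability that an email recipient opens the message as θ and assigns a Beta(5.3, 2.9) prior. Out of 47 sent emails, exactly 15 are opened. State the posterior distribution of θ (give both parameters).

Observing 15 successes and 32 failures updates Beta(5.3, 2.9) by adding the success and failure counts to the two shape parameters: α = 5.3+15 = 20.3, β = 2.9+32 = 34.9.

Posterior: Beta(20.3, 34.9)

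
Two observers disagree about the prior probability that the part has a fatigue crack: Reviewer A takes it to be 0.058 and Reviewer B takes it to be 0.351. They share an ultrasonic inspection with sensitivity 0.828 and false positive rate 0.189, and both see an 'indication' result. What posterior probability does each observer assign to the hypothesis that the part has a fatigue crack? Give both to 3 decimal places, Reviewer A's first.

The likelihood ratio for an 'indication' result is 0.828/0.189 = 4.3810.
Reviewer A: prior odds 0.058/0.942 = 0.061571; posterior odds 0.26974; posterior probability 0.212.
Reviewer B: prior odds 0.351/0.649 = 0.54083; posterior odds 2.3694; posterior probability 0.703.

Reviewer A: 0.212; Reviewer B: 0.703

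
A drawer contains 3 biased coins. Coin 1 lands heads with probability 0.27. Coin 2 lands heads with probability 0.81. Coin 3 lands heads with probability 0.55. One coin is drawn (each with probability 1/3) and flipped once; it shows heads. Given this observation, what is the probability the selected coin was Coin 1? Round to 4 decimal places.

P(heads|C1) = 0.27; P(heads|C2) = 0.81; P(heads|C3) = 0.55.
Prior × likelihood for each source: 0.333333·0.27=0.09000, 0.333333·0.81=0.2700, 0.333333·0.55=0.1833. Summing gives P(heads) = 0.54333.
P(Coin 1 | heads) = 0.09000 / 0.54333 = 0.1656.

Posterior probability ≈ 0.1656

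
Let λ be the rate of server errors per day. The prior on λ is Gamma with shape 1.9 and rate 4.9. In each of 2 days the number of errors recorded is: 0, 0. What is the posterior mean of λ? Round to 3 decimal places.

Posterior mean ≈ 0.275

The Poisson likelihood adds the total count to the shape and the number of exposure periods to the rate. Here ∑xᵢ = 0 and n = 2, so shape 1.9→1.9 and rate 4.9→6.9.
E[λ | data] = 1.9/6.9 = 0.275.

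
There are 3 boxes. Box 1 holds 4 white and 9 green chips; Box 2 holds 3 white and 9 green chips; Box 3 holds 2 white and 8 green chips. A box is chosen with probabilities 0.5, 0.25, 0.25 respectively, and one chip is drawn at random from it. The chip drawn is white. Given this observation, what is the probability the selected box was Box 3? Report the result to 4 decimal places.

Posterior probability ≈ 0.1877

Tabulate prior·likelihood by source: [1] prior 0.5, lik 0.3077, product 0.1538; [2] prior 0.25, lik 0.25, product 0.06250; [3] prior 0.25, lik 0.2, product 0.05000.
Normalizing constant = 0.26635; the posterior for Box 3 is its product over the sum, 0.05000/0.26635 = 0.1877.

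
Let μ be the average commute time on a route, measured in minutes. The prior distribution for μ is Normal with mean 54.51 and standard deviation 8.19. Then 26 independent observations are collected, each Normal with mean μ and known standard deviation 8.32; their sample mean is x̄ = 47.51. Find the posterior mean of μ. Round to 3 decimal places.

Posterior mean ≈ 47.777

Prior precision 1/τ₀² = 1/8.19² = 0.0149084; data precision n/σ² = 26/8.32² = 0.375601.
Posterior precision = 0.0149084 + 0.375601 = 0.390509.
Posterior mean = (0.0149084·54.51 + 0.375601·47.51) / 0.390509 = 47.777.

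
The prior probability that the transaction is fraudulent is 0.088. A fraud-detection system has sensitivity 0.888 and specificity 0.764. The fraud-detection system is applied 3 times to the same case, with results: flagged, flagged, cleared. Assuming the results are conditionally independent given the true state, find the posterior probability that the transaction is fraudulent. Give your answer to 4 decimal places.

With H the event that the transaction is fraudulent, the joint likelihood of the observed sequence is P(data|H) = 0.888·0.888·0.112 = 0.088317 and P(data|¬H) = 0.236·0.236·0.764 = 0.042552.
Bayes: P(H|data) = 0.088·0.088317 / (0.088·0.088317 + 0.912·0.042552) = 0.0077719/0.046579 = 0.1669.

Posterior P(H) ≈ 0.1669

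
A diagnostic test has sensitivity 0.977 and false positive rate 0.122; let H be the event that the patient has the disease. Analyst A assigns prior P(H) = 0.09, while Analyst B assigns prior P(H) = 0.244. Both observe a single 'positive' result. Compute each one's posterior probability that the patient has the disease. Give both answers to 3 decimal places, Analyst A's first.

P('+'|H) = 0.977, P('+'|¬H) = 0.122.
Analyst A: numerator 0.977·0.09 = 0.087930; evidence = 0.087930+0.122·0.91 = 0.19895; posterior = 0.442.
Analyst B: numerator 0.977·0.244 = 0.23839; evidence = 0.23839+0.122·0.756 = 0.33062; posterior = 0.721.

Analyst A: 0.442; Analyst B: 0.721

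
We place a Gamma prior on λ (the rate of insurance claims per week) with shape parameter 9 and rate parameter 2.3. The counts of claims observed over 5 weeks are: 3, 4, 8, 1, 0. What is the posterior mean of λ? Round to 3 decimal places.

Posterior mean ≈ 3.425

Total count ∑xᵢ = 16 over n = 5 weeks.
Gamma is conjugate to the Poisson likelihood: posterior is Gamma(shape = 9+16 = 25, rate = 2.3+5 = 7.3).
Posterior mean = shape/rate = 25/7.3 = 3.425.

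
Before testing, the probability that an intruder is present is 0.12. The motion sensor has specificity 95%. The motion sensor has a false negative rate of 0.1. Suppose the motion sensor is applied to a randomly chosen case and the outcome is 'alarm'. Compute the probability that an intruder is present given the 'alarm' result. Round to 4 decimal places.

Write H for 'an intruder is present'. Prior odds H:¬H = 0.12/0.88 = 0.13636. For the 'alarm' outcome, the likelihood ratio is 0.9/0.05 = 18.000.
Posterior odds = 0.13636 × 18.000 = 2.4545, so P(H|E) = 2.4545/(1+2.4545) = 0.7105.

P(H | E) ≈ 0.7105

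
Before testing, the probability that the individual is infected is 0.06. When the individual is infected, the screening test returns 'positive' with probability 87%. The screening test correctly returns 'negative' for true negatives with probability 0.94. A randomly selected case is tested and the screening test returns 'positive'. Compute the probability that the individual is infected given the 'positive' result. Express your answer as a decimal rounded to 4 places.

P(H | E) ≈ 0.4807

Let H be the event that the individual is infected. P(H) = 0.06, so P(¬H) = 0.94. With E the 'positive' result, P(E|H) = 0.87 and P(E|¬H) = 0.06.
P(E) = 0.87·0.06 + 0.06·0.94 = 0.052200 + 0.056400 = 0.10860.
By Bayes' theorem, P(H|E) = 0.052200 / 0.10860 = 0.4807.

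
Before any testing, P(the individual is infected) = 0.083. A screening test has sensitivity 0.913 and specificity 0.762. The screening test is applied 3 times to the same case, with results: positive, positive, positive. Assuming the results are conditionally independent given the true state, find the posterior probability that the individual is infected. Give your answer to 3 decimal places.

Posterior P(H) ≈ 0.836

Let H be the event that the individual is infected; start with P(H) = 0.083. P('positive'|H) = 0.913, P('positive'|¬H) = 0.238.
Update on result 1 ('positive'): P(H) ← 0.913·0.0830 / (0.913·0.0830 + 0.238·0.9170) = 0.075779/0.29402 = 0.2577.
Update on result 2 ('positive'): P(H) ← 0.913·0.2577 / (0.913·0.2577 + 0.238·0.7423) = 0.23531/0.41197 = 0.5712.
Update on result 3 ('positive'): P(H) ← 0.913·0.5712 / (0.913·0.5712 + 0.238·0.4288) = 0.52149/0.62355 = 0.8363.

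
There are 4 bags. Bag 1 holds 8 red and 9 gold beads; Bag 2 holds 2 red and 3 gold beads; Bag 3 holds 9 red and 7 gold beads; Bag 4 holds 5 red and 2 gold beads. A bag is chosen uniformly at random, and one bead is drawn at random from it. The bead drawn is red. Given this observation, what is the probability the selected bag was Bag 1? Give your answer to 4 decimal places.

P(red|Bag 1) = 0.4706; P(red|Bag 2) = 0.4; P(red|Bag 3) = 0.5625; P(red|Bag 4) = 0.7143.
Prior × likelihood for each source: 0.25·0.4706=0.1176, 0.25·0.4=0.1000, 0.25·0.5625=0.1406, 0.25·0.7143=0.1786. Summing gives P(red) = 0.53684.
P(Bag 1 | red) = 0.1176 / 0.53684 = 0.2191.

Posterior probability ≈ 0.2191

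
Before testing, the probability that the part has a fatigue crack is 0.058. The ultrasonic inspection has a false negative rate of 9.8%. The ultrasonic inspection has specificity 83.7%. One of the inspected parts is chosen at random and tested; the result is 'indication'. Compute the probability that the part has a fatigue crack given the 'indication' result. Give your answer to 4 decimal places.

Write H for 'the part has a fatigue crack'. Prior odds H:¬H = 0.058/0.942 = 0.061571. For the 'indication' outcome, the likelihood ratio is 0.902/0.163 = 5.5337.
Posterior odds = 0.061571 × 5.5337 = 0.34072, so P(H|E) = 0.34072/(1+0.34072) = 0.2541.

P(H | E) ≈ 0.2541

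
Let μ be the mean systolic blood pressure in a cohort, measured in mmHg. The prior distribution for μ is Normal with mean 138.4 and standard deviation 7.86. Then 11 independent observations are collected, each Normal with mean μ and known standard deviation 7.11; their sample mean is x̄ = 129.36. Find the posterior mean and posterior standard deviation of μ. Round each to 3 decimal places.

Posterior mean ≈ 129.986; posterior SD ≈ 2.068

Prior precision 1/τ₀² = 1/7.86² = 0.0161866; data precision n/σ² = 11/7.11² = 0.217597.
Posterior precision = 0.0161866 + 0.217597 = 0.233784, giving posterior SD = 1/√0.233784 = 2.068.
Posterior mean = (0.0161866·138.4 + 0.217597·129.36) / 0.233784 = 129.986.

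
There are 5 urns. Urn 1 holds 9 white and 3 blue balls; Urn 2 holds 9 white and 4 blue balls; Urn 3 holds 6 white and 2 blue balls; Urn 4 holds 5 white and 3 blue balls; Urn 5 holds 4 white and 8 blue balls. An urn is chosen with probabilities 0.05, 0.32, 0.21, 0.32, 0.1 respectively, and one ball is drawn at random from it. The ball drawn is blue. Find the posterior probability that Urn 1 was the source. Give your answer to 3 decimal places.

Posterior probability ≈ 0.036

Tabulate prior·likelihood by source: [1] prior 0.05, lik 0.25, product 0.01250; [2] prior 0.32, lik 0.3077, product 0.09846; [3] prior 0.21, lik 0.25, product 0.05250; [4] prior 0.32, lik 0.375, product 0.1200; [5] prior 0.1, lik 0.6667, product 0.06667.
Normalizing constant = 0.35013; the posterior for Urn 1 is its product over the sum, 0.01250/0.35013 = 0.036.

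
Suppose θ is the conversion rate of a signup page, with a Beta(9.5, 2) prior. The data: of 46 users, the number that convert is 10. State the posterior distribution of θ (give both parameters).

Observing 10 successes and 36 failures updates Beta(9.5, 2) by adding the success and failure counts to the two shape parameters: α = 9.5+10 = 19.5, β = 2+36 = 38.

Posterior: Beta(19.5, 38)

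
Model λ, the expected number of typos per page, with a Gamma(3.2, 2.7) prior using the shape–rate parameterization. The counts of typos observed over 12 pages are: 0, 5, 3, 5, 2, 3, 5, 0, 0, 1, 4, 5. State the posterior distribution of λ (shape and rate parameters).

The Poisson likelihood adds the total count to the shape and the number of exposure periods to the rate. Here ∑xᵢ = 33 and n = 12, so shape 3.2→36.2 and rate 2.7→14.7.

Posterior: Gamma(shape=36.2, rate=14.7)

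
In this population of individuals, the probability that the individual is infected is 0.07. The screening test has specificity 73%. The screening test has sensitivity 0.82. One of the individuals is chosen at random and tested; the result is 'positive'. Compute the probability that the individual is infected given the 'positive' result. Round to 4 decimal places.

Let H be the event that the individual is infected. P(H) = 0.07, so P(¬H) = 0.93. With E the 'positive' result, P(E|H) = 0.82 and P(E|¬H) = 0.27.
P(E) = 0.82·0.07 + 0.27·0.93 = 0.057400 + 0.25110 = 0.30850.
By Bayes' theorem, P(H|E) = 0.057400 / 0.30850 = 0.1861.

P(H | E) ≈ 0.1861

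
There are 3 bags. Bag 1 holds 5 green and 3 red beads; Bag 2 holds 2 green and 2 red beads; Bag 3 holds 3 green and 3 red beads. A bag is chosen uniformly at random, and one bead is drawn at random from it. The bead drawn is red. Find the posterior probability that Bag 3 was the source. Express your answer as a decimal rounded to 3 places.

Tabulate prior·likelihood by source: [1] prior 0.333333, lik 0.375, product 0.1250; [2] prior 0.333333, lik 0.5, product 0.1667; [3] prior 0.333333, lik 0.5, product 0.1667.
Normalizing constant = 0.45833; the posterior for Bag 3 is its product over the sum, 0.1667/0.45833 = 0.364.

Posterior probability ≈ 0.364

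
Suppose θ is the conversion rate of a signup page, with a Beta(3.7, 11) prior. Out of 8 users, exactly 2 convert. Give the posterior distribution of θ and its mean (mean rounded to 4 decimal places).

Posterior: Beta(5.7, 17); mean ≈ 0.2511

The binomial likelihood is conjugate to the Beta prior: with 2 successes and 6 failures, the posterior is Beta(3.7+2, 11+6) = Beta(5.7, 17).
E[θ | data] = 5.7/(5.7+17) = 0.2511.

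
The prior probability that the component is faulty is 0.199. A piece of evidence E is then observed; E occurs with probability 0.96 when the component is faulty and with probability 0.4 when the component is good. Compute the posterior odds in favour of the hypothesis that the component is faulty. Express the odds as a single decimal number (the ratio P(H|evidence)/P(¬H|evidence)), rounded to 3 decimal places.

Prior odds = 0.199/(1−0.199) = 0.24844.
Likelihood ratio for E = 0.96/0.4 = 2.4000.
Posterior odds = prior odds × LR = 0.59625.

Posterior odds ≈ 0.596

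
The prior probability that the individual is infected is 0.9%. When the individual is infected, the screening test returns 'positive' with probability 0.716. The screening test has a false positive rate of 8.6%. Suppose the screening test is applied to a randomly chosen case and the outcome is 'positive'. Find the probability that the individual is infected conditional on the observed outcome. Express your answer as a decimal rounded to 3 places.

Write H for 'the individual is infected'. Prior odds H:¬H = 0.009/0.991 = 0.0090817. For the 'positive' outcome, the likelihood ratio is 0.716/0.086 = 8.3256.
Posterior odds = 0.0090817 × 8.3256 = 0.075611, so P(H|E) = 0.075611/(1+0.075611) = 0.070.

P(H | E) ≈ 0.070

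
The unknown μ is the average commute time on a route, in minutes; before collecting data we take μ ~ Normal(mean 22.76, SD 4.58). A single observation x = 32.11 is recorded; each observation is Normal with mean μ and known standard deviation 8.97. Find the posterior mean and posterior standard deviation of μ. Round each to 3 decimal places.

Posterior mean ≈ 24.694; posterior SD ≈ 4.079

Prior precision 1/τ₀² = 1/4.58² = 0.0476726; data precision n/σ² = 1/8.97² = 0.0124284.
Posterior precision = 0.0476726 + 0.0124284 = 0.0601010, giving posterior SD = 1/√0.0601010 = 4.079.
Posterior mean = (0.0476726·22.76 + 0.0124284·32.11) / 0.0601010 = 24.694.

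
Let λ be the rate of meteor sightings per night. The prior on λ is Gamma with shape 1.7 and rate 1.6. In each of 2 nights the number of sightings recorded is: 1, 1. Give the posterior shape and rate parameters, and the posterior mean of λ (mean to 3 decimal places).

Total count ∑xᵢ = 2 over n = 2 nights.
Gamma is conjugate to the Poisson likelihood: posterior is Gamma(shape = 1.7+2 = 3.7, rate = 1.6+2 = 3.6).
E[λ | data] = 3.7/3.6 = 1.028.

Posterior: Gamma(shape=3.7, rate=3.6); mean ≈ 1.028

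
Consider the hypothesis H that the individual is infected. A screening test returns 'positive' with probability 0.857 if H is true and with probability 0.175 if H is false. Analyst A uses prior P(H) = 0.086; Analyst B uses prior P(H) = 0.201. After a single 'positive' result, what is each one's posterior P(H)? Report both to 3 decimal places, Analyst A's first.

Analyst A: 0.315; Analyst B: 0.552

The likelihood ratio for a 'positive' result is 0.857/0.175 = 4.8971.
Analyst A: prior odds 0.086/0.914 = 0.094092; posterior odds 0.46078; posterior probability 0.315.
Analyst B: prior odds 0.201/0.799 = 0.25156; posterior odds 1.2319; posterior probability 0.552.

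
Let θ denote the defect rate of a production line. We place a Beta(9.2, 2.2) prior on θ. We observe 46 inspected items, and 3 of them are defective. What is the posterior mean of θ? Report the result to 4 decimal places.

Observing 3 successes and 43 failures updates Beta(9.2, 2.2) by adding the success and failure counts to the two shape parameters: α = 9.2+3 = 12.2, β = 2.2+43 = 45.2.
E[θ | data] = 12.2/(12.2+45.2) = 0.2125.

Posterior mean ≈ 0.2125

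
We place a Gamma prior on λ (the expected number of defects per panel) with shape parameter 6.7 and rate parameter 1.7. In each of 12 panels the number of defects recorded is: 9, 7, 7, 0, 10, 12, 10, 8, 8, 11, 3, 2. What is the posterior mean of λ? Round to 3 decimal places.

Posterior mean ≈ 6.839

Total count ∑xᵢ = 87 over n = 12 panels.
Gamma is conjugate to the Poisson likelihood: posterior is Gamma(shape = 6.7+87 = 93.7, rate = 1.7+12 = 13.7).
Posterior mean = shape/rate = 93.7/13.7 = 6.839.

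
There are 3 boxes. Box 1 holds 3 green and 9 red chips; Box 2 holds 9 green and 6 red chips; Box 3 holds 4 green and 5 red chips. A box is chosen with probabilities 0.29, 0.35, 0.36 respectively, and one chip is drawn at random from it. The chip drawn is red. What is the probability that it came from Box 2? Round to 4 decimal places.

P(red|Box 1) = 0.75; P(red|Box 2) = 0.4; P(red|Box 3) = 0.5556.
Prior × likelihood for each source: 0.29·0.75=0.2175, 0.35·0.4=0.1400, 0.36·0.5556=0.2000. Summing gives P(red) = 0.55750.
P(Box 2 | red) = 0.1400 / 0.55750 = 0.2511.

Posterior probability ≈ 0.2511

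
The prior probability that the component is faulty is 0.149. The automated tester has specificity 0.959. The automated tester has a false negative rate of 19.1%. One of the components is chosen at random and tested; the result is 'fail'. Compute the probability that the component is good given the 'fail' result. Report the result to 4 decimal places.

P(¬H | E) ≈ 0.2245

Let H be the event that the component is faulty. P(H) = 0.149, so P(¬H) = 0.851. With E the 'fail' result, P(E|H) = 0.809 and P(E|¬H) = 0.041.
P(E) = 0.809·0.149 + 0.041·0.851 = 0.12054 + 0.034891 = 0.15543.
By Bayes' theorem, P(H|E) = 0.12054 / 0.15543 = 0.7755. Hence P(¬H|E) = 1 − 0.7755 = 0.2245.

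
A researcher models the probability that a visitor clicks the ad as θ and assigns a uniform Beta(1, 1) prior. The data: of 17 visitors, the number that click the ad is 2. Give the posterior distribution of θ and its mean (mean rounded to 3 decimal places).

Posterior: Beta(3, 16); mean ≈ 0.158

Observing 2 successes and 15 failures updates Beta(1, 1) by adding the success and failure counts to the two shape parameters: α = 1+2 = 3, β = 1+15 = 16.
E[θ | data] = 3/(3+16) = 0.158.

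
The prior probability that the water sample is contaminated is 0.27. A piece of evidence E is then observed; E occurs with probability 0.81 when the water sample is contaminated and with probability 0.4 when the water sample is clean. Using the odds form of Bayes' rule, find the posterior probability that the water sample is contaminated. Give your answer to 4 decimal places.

Prior odds = 0.27/(1−0.27) = 0.36986. In log-odds, ln(0.36986) = -0.99462.
Add log likelihood ratio: ln(2.0250) = 0.70557.
Posterior log-odds = -0.28905, so posterior odds = exp(-0.28905) = 0.74897. Converting, P(H|E) = 0.74897/1.7490 = 0.4282.

Posterior probability ≈ 0.4282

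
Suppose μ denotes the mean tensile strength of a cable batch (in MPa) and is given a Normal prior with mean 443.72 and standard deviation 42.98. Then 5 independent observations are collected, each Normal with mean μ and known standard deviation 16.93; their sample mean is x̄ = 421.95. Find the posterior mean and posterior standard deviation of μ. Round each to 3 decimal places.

Posterior mean ≈ 422.605; posterior SD ≈ 7.457

With known σ, the Normal prior is conjugate. Weight on the data is w = (n/σ²)/(n/σ² + 1/τ₀²) = 0.0174444/(0.0174444+0.00054134) = 0.96990.
Posterior mean = w·x̄ + (1−w)·μ₀ = 0.96990·421.95 + 0.030098·443.72 = 422.605. Posterior variance = 1/(0.0174444+0.00054134) = 55.5996, so SD = 7.457.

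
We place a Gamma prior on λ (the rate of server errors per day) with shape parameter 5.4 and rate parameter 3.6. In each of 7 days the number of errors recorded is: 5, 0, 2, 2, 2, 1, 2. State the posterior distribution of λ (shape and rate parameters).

The Poisson likelihood adds the total count to the shape and the number of exposure periods to the rate. Here ∑xᵢ = 14 and n = 7, so shape 5.4→19.4 and rate 3.6→10.6.

Posterior: Gamma(shape=19.4, rate=10.6)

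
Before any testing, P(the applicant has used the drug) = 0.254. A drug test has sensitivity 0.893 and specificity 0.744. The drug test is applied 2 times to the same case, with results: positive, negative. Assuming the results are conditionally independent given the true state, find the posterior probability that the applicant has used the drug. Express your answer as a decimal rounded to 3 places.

Posterior P(H) ≈ 0.146

Let H be the event that the applicant has used the drug; start with P(H) = 0.254. P('positive'|H) = 0.893, P('positive'|¬H) = 0.256.
Update on result 1 ('positive'): P(H) ← 0.893·0.2540 / (0.893·0.2540 + 0.256·0.7460) = 0.22682/0.41780 = 0.5429.
Update on result 2 ('negative'): P(H) ← 0.107·0.5429 / (0.107·0.5429 + 0.744·0.4571) = 0.058090/0.39817 = 0.1459.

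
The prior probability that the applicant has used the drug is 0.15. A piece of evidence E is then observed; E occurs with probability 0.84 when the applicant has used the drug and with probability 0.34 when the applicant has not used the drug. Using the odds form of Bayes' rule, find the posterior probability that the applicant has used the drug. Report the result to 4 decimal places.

Posterior probability ≈ 0.3036

Prior odds = 0.15/(1−0.15) = 0.17647.
Likelihood ratio for E = 0.84/0.34 = 2.4706.
Posterior odds = prior odds × LR = 0.43599.
Posterior probability = odds/(1+odds) = 0.43599/1.4360 = 0.3036.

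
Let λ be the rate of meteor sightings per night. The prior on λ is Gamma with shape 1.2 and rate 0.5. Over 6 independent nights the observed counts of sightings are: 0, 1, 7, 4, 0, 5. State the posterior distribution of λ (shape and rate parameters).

Posterior: Gamma(shape=18.2, rate=6.5)

Total count ∑xᵢ = 17 over n = 6 nights.
Gamma is conjugate to the Poisson likelihood: posterior is Gamma(shape = 1.2+17 = 18.2, rate = 0.5+6 = 6.5).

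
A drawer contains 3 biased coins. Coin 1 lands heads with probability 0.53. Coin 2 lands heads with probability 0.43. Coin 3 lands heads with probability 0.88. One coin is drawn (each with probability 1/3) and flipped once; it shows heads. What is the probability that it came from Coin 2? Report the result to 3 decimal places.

Posterior probability ≈ 0.234

Tabulate prior·likelihood by source: [1] prior 0.333333, lik 0.53, product 0.1767; [2] prior 0.333333, lik 0.43, product 0.1433; [3] prior 0.333333, lik 0.88, product 0.2933.
Normalizing constant = 0.61333; the posterior for Coin 2 is its product over the sum, 0.1433/0.61333 = 0.234.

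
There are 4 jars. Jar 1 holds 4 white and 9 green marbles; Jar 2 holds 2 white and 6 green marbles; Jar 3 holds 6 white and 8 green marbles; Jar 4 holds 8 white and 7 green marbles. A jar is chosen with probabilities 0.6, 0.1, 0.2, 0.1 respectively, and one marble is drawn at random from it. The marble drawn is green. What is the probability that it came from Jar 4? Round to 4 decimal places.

Posterior probability ≈ 0.0716

Tabulate prior·likelihood by source: [1] prior 0.6, lik 0.6923, product 0.4154; [2] prior 0.1, lik 0.75, product 0.07500; [3] prior 0.2, lik 0.5714, product 0.1143; [4] prior 0.1, lik 0.4667, product 0.04667.
Normalizing constant = 0.65134; the posterior for Jar 4 is its product over the sum, 0.04667/0.65134 = 0.0716.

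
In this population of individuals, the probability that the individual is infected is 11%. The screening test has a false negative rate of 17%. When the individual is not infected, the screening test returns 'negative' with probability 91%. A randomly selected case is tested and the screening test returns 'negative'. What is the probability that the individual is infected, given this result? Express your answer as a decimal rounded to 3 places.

P(H | E) ≈ 0.023

Write H for 'the individual is infected'. Prior odds H:¬H = 0.11/0.89 = 0.12360. For the 'negative' outcome, the likelihood ratio is 0.17/0.91 = 0.18681.
Posterior odds = 0.12360 × 0.18681 = 0.023089, so P(H|E) = 0.023089/(1+0.023089) = 0.023.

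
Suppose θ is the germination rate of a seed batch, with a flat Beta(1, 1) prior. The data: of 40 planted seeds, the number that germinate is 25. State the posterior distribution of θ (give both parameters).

Observing 25 successes and 15 failures updates Beta(1, 1) by adding the success and failure counts to the two shape parameters: α = 1+25 = 26, β = 1+15 = 16.

Posterior: Beta(26, 16)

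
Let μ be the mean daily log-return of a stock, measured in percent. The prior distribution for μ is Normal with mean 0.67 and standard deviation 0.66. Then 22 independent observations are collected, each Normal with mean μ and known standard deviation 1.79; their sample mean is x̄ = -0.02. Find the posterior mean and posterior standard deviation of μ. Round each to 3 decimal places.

Posterior mean ≈ 0.153; posterior SD ≈ 0.330

With known σ, the Normal prior is conjugate. Weight on the data is w = (n/σ²)/(n/σ² + 1/τ₀²) = 6.86620/(6.86620+2.29568) = 0.74943.
Posterior mean = w·x̄ + (1−w)·μ₀ = 0.74943·-0.02 + 0.25057·0.67 = 0.153. Posterior variance = 1/(6.86620+2.29568) = 0.109148, so SD = 0.330.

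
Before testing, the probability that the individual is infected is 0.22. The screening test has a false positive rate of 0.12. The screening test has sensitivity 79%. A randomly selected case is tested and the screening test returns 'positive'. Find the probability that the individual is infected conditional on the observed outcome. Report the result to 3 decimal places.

Let H be the event that the individual is infected. P(H) = 0.22, so P(¬H) = 0.78. With E the 'positive' result, P(E|H) = 0.79 and P(E|¬H) = 0.12.
P(E) = 0.79·0.22 + 0.12·0.78 = 0.17380 + 0.093600 = 0.26740.
By Bayes' theorem, P(H|E) = 0.17380 / 0.26740 = 0.650.

P(H | E) ≈ 0.650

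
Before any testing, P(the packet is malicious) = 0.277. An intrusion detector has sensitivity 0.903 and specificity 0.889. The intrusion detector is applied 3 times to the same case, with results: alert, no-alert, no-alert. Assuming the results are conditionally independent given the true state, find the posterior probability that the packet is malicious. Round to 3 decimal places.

With H the event that the packet is malicious, the joint likelihood of the observed sequence is P(data|H) = 0.903·0.097·0.097 = 0.0084963 and P(data|¬H) = 0.111·0.889·0.889 = 0.087726.
Bayes: P(H|data) = 0.277·0.0084963 / (0.277·0.0084963 + 0.723·0.087726) = 0.0023535/0.065779 = 0.0358.

Posterior P(H) ≈ 0.036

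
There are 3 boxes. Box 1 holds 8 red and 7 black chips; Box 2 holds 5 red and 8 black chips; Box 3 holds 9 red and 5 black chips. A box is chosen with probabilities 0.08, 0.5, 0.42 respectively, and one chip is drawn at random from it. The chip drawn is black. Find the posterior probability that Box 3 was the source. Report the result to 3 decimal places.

Posterior probability ≈ 0.303

Tabulate prior·likelihood by source: [1] prior 0.08, lik 0.4667, product 0.03733; [2] prior 0.5, lik 0.6154, product 0.3077; [3] prior 0.42, lik 0.3571, product 0.1500.
Normalizing constant = 0.49503; the posterior for Box 3 is its product over the sum, 0.1500/0.49503 = 0.303.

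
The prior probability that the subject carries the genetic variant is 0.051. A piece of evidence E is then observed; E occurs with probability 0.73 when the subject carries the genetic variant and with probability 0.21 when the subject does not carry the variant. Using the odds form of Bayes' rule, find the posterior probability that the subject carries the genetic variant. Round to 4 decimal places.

Posterior probability ≈ 0.1574

Prior odds = 0.051/(1−0.051) = 0.053741. In log-odds, ln(0.053741) = -2.9236.
Add log likelihood ratio: ln(3.4762) = 1.2459.
Posterior log-odds = -1.6776, so posterior odds = exp(-1.6776) = 0.18681. Converting, P(H|E) = 0.18681/1.1868 = 0.1574.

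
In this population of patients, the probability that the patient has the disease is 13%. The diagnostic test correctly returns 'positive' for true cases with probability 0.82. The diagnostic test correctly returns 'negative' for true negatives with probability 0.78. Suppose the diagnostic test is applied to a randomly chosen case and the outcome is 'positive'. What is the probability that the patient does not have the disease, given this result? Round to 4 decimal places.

P(¬H | E) ≈ 0.6423

Write H for 'the patient has the disease'. Prior odds H:¬H = 0.13/0.87 = 0.14943. For the 'positive' outcome, the likelihood ratio is 0.82/0.22 = 3.7273.
Posterior odds = 0.14943 × 3.7273 = 0.55695, so P(H|E) = 0.55695/(1+0.55695) = 0.3577. Then P(¬H|E) = 1 − 0.3577 = 0.6423.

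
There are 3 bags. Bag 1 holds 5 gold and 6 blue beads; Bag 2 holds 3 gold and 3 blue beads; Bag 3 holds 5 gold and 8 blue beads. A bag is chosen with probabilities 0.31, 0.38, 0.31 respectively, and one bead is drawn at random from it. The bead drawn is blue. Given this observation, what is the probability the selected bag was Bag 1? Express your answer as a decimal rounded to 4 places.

Posterior probability ≈ 0.3075

Tabulate prior·likelihood by source: [1] prior 0.31, lik 0.5455, product 0.1691; [2] prior 0.38, lik 0.5, product 0.1900; [3] prior 0.31, lik 0.6154, product 0.1908.
Normalizing constant = 0.54986; the posterior for Bag 1 is its product over the sum, 0.1691/0.54986 = 0.3075.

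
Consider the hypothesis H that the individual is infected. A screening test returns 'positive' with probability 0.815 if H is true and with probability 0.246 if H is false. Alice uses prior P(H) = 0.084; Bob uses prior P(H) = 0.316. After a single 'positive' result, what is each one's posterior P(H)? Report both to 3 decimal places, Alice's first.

Alice: 0.233; Bob: 0.605

The likelihood ratio for a 'positive' result is 0.815/0.246 = 3.3130.
Alice: prior odds 0.084/0.916 = 0.091703; posterior odds 0.30381; posterior probability 0.233.
Bob: prior odds 0.316/0.684 = 0.46199; posterior odds 1.5306; posterior probability 0.605.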